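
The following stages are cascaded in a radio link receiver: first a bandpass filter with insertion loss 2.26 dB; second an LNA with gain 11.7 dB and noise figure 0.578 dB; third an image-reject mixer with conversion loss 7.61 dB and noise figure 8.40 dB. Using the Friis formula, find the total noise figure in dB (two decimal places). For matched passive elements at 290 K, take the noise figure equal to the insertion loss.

Convert to linear (a loss of L dB is a gain of −L dB): F_i = 10^(NF_i/10), G_i = 10^(G_i,dB/10)
  Stage 1: F_1 = 10^(2.26/10) = 1.683, G_1 = 10^(−2.26/10) = 0.5943
  Stage 2: F_2 = 10^(0.578/10) = 1.142, G_2 = 10^(11.7/10) = 14.79
  Stage 3: F_3 = 10^(8.40/10) = 6.918, G_3 = 10^(−7.61/10) = 0.1734
Friis cascade:
  F = 1.683 + (1.142 − 1)/0.5943 + (6.918 − 1)/8.790 = 2.595
NF = 10 log₁₀(2.595) = 4.14 dB

4.14 dB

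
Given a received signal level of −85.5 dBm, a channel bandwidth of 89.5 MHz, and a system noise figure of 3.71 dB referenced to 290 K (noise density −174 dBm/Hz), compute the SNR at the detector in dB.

5.3 dB

Noise floor: N = −174 + 10 log₁₀(B) + NF
10 log₁₀(8.95×10⁷) = 79.52 dB
N = −174 + 79.52 + 3.71 = −90.77 dBm
SNR = P_sig − N = −85.5 − (−90.77) = 5.27 dB → 5.3 dB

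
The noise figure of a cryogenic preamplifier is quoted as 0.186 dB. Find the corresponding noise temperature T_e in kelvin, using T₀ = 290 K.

12.7 K

F = 10^(0.186/10) = 1.04376
T_e = (F − 1)·T₀ = (1.04376 − 1) × 290 = 12.7 K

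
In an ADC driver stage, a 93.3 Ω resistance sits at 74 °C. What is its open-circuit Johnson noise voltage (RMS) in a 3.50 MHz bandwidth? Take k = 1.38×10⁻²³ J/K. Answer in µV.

2.50 µV

T = 74 °C + 273.15 = 347.15 K
V_n = √(4kTRB)
4kTRB = 4 × 1.38×10⁻²³ × 347.15 × 9.33×10¹ × 3.50×10⁶ = 6.26×10⁻¹² V²
V_n = √(6.26×10⁻¹²) = 2.50×10⁻⁶ V = 2.50 µV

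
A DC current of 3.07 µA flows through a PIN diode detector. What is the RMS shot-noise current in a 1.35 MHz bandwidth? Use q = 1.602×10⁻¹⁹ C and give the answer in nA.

1.15 nA

I_n = √(2qI·B)
2qI·B = 2 × 1.602×10⁻¹⁹ × 3.07×10⁻⁶ × 1.35×10⁶ = 1.33×10⁻¹⁸ A²
I_n = √(1.33×10⁻¹⁸) = 1.15×10⁻⁹ A = 1.15 nA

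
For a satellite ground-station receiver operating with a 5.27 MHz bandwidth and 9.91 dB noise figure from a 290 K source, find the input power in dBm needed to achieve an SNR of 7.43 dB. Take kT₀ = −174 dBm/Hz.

−89.4 dBm

Sensitivity = −174 + 10 log₁₀(B) + NF + SNR_min
= −174 + 67.22 + 9.91 + 7.43
= −89.44 dBm → −89.4 dBm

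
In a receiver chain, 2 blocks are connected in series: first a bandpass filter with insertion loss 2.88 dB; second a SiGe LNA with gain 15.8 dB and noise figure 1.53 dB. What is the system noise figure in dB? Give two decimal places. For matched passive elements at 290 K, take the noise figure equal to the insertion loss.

Convert to linear (a loss of L dB is a gain of −L dB): F_i = 10^(NF_i/10), G_i = 10^(G_i,dB/10)
  Stage 1: F_1 = 10^(2.88/10) = 1.941, G_1 = 10^(−2.88/10) = 0.5152
  Stage 2: F_2 = 10^(1.53/10) = 1.422, G_2 = 10^(15.8/10) = 38.02
Friis cascade:
  F = 1.941 + (1.422 − 1)/0.5152 = 2.761
NF = 10 log₁₀(2.761) = 4.41 dB

4.41 dB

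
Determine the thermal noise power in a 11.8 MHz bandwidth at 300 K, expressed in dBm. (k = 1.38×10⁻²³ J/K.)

P_n = kTB = 1.38×10⁻²³ × 300 × 1.18×10⁷ = 4.89×10⁻¹⁴ W
In dBm: 10 log₁₀(4.89×10⁻¹⁴ / 10⁻³) = −103.1 dBm

−103.1 dBm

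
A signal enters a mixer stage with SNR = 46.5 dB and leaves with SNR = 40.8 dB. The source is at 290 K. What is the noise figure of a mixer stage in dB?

5.7 dB

NF (dB) = SNR_in(dB) − SNR_out(dB) when the source is at T₀
NF = 46.5 − 40.8 = 5.7 dB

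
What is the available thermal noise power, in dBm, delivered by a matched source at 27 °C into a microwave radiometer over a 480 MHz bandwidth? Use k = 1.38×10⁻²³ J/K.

−87.0 dBm

T = 27 °C + 273.15 = 300.15 K
P_n = kTB = 1.38×10⁻²³ × 300.15 × 4.80×10⁸ = 1.99×10⁻¹² W
In dBm: 10 log₁₀(1.99×10⁻¹² / 10⁻³) = −87.0 dBm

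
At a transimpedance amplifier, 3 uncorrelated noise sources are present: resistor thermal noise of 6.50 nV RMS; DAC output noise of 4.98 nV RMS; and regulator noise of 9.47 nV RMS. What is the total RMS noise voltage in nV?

12.5 nV

Uncorrelated sources add in power (mean-square): V_tot = √(ΣV_i²)
V_tot = √[(6.50×10⁻⁹)² + (4.98×10⁻⁹)² + (9.47×10⁻⁹)²] = 1.25×10⁻⁸ V = 12.5 nV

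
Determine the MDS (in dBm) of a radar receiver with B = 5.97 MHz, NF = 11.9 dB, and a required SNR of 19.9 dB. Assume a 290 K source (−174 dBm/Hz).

Sensitivity = −174 + 10 log₁₀(B) + NF + SNR_min
= −174 + 67.76 + 11.9 + 19.9
= −74.44 dBm → −74.4 dBm

−74.4 dBm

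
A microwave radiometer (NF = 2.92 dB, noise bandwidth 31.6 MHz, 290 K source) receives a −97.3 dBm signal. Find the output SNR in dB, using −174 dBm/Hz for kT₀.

Noise floor: N = −174 + 10 log₁₀(B) + NF
10 log₁₀(3.16×10⁷) = 75 dB
N = −174 + 75 + 2.92 = −96.08 dBm
SNR = P_sig − N = −97.3 − (−96.08) = −1.22 dB → −1.2 dB

−1.2 dB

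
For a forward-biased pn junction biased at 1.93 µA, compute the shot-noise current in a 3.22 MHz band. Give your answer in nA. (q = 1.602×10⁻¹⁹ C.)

1.41 nA

I_n = √(2qI·B)
2qI·B = 2 × 1.602×10⁻¹⁹ × 1.93×10⁻⁶ × 3.22×10⁶ = 1.99×10⁻¹⁸ A²
I_n = √(1.99×10⁻¹⁸) = 1.41×10⁻⁹ A = 1.41 nA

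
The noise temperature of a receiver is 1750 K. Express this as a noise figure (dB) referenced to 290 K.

F = 1 + T_e/T₀ = 1 + 1750/290 = 7.03448
NF = 10 log₁₀(7.03448) = 8.47 dB

8.47 dB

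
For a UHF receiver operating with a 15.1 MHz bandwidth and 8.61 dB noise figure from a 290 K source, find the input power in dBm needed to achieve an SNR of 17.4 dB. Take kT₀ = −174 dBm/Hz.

Sensitivity = −174 + 10 log₁₀(B) + NF + SNR_min
= −174 + 71.79 + 8.61 + 17.4
= −76.20 dBm → −76.2 dBm

−76.2 dBm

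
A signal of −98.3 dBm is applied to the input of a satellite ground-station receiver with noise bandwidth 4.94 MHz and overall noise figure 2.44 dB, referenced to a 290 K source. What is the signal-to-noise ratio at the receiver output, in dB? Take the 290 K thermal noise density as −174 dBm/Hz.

Noise floor: N = −174 + 10 log₁₀(B) + NF
10 log₁₀(4.94×10⁶) = 66.94 dB
N = −174 + 66.94 + 2.44 = −104.62 dBm
SNR = P_sig − N = −98.3 − (−104.62) = 6.32 dB → 6.3 dB

6.3 dB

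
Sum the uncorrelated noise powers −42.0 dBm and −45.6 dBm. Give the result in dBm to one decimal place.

−40.4 dBm

Convert to linear, add, convert back:
P₁ = 6.31×10⁻⁸ W, P₂ = 2.75×10⁻⁸ W
P_tot = 9.06×10⁻⁸ W → 10 log₁₀(P_tot / 10⁻³) = −40.4 dBm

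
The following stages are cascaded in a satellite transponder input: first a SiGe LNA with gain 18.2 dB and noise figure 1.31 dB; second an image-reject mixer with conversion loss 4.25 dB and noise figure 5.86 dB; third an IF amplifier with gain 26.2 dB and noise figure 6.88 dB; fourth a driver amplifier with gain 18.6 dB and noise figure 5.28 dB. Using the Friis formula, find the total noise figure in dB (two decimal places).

Convert to linear (a loss of L dB is a gain of −L dB): F_i = 10^(NF_i/10), G_i = 10^(G_i,dB/10)
  Stage 1: F_1 = 10^(1.31/10) = 1.352, G_1 = 10^(18.2/10) = 66.07
  Stage 2: F_2 = 10^(5.86/10) = 3.855, G_2 = 10^(−4.25/10) = 0.3758
  Stage 3: F_3 = 10^(6.88/10) = 4.875, G_3 = 10^(26.2/10) = 416.9
  Stage 4: F_4 = 10^(5.28/10) = 3.373, G_4 = 10^(18.6/10) = 72.44
Friis cascade:
  F = 1.352 + (3.855 − 1)/66.07 + (4.875 − 1)/24.83 + (3.373 − 1)/1.035×10⁴ = 1.552
NF = 10 log₁₀(1.552) = 1.91 dB

1.91 dB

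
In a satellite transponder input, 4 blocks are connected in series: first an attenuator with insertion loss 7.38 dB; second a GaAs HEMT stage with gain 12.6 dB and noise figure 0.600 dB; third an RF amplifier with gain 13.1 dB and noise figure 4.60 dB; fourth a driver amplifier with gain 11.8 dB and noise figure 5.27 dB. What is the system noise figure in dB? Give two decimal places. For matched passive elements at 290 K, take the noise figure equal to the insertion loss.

8.38 dB

Convert to linear (a loss of L dB is a gain of −L dB): F_i = 10^(NF_i/10), G_i = 10^(G_i,dB/10)
  Stage 1: F_1 = 10^(7.38/10) = 5.470, G_1 = 10^(−7.38/10) = 0.1828
  Stage 2: F_2 = 10^(0.600/10) = 1.148, G_2 = 10^(12.6/10) = 18.20
  Stage 3: F_3 = 10^(4.60/10) = 2.884, G_3 = 10^(13.1/10) = 20.42
  Stage 4: F_4 = 10^(5.27/10) = 3.365, G_4 = 10^(11.8/10) = 15.14
Friis cascade:
  F = 5.470 + (1.148 − 1)/0.1828 + (2.884 − 1)/3.327 + (3.365 − 1)/67.92 = 6.882
NF = 10 log₁₀(6.882) = 8.38 dB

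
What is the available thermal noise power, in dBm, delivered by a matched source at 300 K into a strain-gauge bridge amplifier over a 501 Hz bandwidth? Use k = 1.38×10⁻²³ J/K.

P_n = kTB = 1.38×10⁻²³ × 300 × 5.01×10² = 2.07×10⁻¹⁸ W
In dBm: 10 log₁₀(2.07×10⁻¹⁸ / 10⁻³) = −146.8 dBm

−146.8 dBm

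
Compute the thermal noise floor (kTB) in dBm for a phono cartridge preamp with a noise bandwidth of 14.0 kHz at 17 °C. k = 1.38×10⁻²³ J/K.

−132.5 dBm

T = 17 °C + 273.15 = 290.15 K
P_n = kTB = 1.38×10⁻²³ × 290.15 × 1.40×10⁴ = 5.61×10⁻¹⁷ W
In dBm: 10 log₁₀(5.61×10⁻¹⁷ / 10⁻³) = −132.5 dBm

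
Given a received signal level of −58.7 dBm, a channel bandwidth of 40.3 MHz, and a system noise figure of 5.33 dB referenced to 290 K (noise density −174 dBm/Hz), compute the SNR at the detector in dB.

33.9 dB

Noise floor: N = −174 + 10 log₁₀(B) + NF
10 log₁₀(4.03×10⁷) = 76.05 dB
N = −174 + 76.05 + 5.33 = −92.62 dBm
SNR = P_sig − N = −58.7 − (−92.62) = 33.92 dB → 33.9 dB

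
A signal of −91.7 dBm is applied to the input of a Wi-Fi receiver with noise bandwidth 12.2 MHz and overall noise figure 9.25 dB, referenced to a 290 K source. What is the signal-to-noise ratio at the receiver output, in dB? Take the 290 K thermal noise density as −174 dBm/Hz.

Noise floor: N = −174 + 10 log₁₀(B) + NF
10 log₁₀(1.22×10⁷) = 70.86 dB
N = −174 + 70.86 + 9.25 = −93.89 dBm
SNR = P_sig − N = −91.7 − (−93.89) = 2.19 dB → 2.2 dB

2.2 dB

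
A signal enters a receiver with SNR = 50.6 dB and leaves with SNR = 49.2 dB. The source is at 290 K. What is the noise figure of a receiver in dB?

NF (dB) = SNR_in(dB) − SNR_out(dB) when the source is at T₀
NF = 50.6 − 49.2 = 1.4 dB

1.4 dB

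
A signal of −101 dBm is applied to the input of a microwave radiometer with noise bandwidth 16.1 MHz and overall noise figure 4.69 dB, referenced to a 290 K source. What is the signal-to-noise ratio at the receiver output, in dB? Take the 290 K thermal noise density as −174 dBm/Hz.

Noise floor: N = −174 + 10 log₁₀(B) + NF
10 log₁₀(1.61×10⁷) = 72.07 dB
N = −174 + 72.07 + 4.69 = −97.24 dBm
SNR = P_sig − N = −101 − (−97.24) = −3.76 dB → −3.8 dB

−3.8 dB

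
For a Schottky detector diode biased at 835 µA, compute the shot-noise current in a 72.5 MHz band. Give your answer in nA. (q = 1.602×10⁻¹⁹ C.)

I_n = √(2qI·B)
2qI·B = 2 × 1.602×10⁻¹⁹ × 8.35×10⁻⁴ × 7.25×10⁷ = 1.94×10⁻¹⁴ A²
I_n = √(1.94×10⁻¹⁴) = 1.39×10⁻⁷ A = 139 nA

139 nA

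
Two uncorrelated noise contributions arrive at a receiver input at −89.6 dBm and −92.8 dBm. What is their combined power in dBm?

−87.9 dBm

Convert to linear, add, convert back:
P₁ = 1.10×10⁻¹² W, P₂ = 5.25×10⁻¹³ W
P_tot = 1.62×10⁻¹² W → 10 log₁₀(P_tot / 10⁻³) = −87.9 dBm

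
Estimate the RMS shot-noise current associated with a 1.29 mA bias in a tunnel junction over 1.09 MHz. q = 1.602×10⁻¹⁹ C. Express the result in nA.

21.2 nA

I_n = √(2qI·B)
2qI·B = 2 × 1.602×10⁻¹⁹ × 1.29×10⁻³ × 1.09×10⁶ = 4.51×10⁻¹⁶ A²
I_n = √(4.51×10⁻¹⁶) = 2.12×10⁻⁸ A = 21.2 nA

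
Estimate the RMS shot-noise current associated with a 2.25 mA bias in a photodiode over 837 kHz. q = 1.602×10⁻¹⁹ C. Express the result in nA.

I_n = √(2qI·B)
2qI·B = 2 × 1.602×10⁻¹⁹ × 2.25×10⁻³ × 8.37×10⁵ = 6.03×10⁻¹⁶ A²
I_n = √(6.03×10⁻¹⁶) = 2.46×10⁻⁸ A = 24.6 nA

24.6 nA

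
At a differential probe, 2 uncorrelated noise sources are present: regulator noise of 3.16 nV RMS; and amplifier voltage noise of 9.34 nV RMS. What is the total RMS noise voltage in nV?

9.86 nV

Uncorrelated sources add in power (mean-square): V_tot = √(ΣV_i²)
V_tot = √[(3.16×10⁻⁹)² + (9.34×10⁻⁹)²] = 9.86×10⁻⁹ V = 9.86 nV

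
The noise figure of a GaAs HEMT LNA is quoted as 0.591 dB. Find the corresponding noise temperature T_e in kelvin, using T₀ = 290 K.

F = 10^(0.591/10) = 1.14578
T_e = (F − 1)·T₀ = (1.14578 − 1) × 290 = 42.3 K

42.3 K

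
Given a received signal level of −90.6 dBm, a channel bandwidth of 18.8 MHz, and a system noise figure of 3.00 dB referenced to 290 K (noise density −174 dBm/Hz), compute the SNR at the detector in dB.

Noise floor: N = −174 + 10 log₁₀(B) + NF
10 log₁₀(1.88×10⁷) = 72.74 dB
N = −174 + 72.74 + 3.00 = −98.26 dBm
SNR = P_sig − N = −90.6 − (−98.26) = 7.66 dB → 7.7 dB

7.7 dB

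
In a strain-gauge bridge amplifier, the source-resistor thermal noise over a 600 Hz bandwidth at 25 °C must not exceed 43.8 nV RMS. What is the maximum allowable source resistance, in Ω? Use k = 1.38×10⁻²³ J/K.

T = 25 °C + 273.15 = 298.15 K
Johnson–Nyquist: V_n = √(4kTRB) ⇒ R = V_n² / (4kTB)
4kTB = 4 × 1.38×10⁻²³ × 298.15 × 6.00×10² = 9.87×10⁻¹⁸
R = (4.38×10⁻⁸)² / 9.87×10⁻¹⁸ = 1.94×10² Ω = 194 Ω

194 Ω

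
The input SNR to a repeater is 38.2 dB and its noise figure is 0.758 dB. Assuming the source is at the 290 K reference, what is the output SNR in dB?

37.442 dB

By definition F = SNR_in/SNR_out, so in dB: SNR_out = SNR_in − NF
SNR_out = 38.2 − 0.758 = 37.442 dB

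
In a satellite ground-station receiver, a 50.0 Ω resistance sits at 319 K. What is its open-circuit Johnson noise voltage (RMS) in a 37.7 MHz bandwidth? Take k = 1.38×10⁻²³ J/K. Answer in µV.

V_n = √(4kTRB)
4kTRB = 4 × 1.38×10⁻²³ × 319 × 5.00×10¹ × 3.77×10⁷ = 3.32×10⁻¹¹ V²
V_n = √(3.32×10⁻¹¹) = 5.76×10⁻⁶ V = 5.76 µV

5.76 µV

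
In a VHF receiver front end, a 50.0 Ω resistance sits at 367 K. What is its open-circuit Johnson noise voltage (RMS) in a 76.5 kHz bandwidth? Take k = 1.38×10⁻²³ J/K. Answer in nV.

278 nV

V_n = √(4kTRB)
4kTRB = 4 × 1.38×10⁻²³ × 367 × 5.00×10¹ × 7.65×10⁴ = 7.75×10⁻¹⁴ V²
V_n = √(7.75×10⁻¹⁴) = 2.78×10⁻⁷ V = 278 nV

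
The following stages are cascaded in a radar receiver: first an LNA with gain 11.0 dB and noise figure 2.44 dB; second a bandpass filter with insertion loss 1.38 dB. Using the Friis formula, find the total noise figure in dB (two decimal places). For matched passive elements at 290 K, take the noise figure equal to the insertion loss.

Convert to linear (a loss of L dB is a gain of −L dB): F_i = 10^(NF_i/10), G_i = 10^(G_i,dB/10)
  Stage 1: F_1 = 10^(2.44/10) = 1.754, G_1 = 10^(11.0/10) = 12.59
  Stage 2: F_2 = 10^(1.38/10) = 1.374, G_2 = 10^(−1.38/10) = 0.7278
Friis cascade:
  F = 1.754 + (1.374 − 1)/12.59 = 1.784
NF = 10 log₁₀(1.784) = 2.51 dB

2.51 dB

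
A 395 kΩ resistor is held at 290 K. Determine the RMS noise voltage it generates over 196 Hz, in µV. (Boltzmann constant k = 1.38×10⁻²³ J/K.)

1.11 µV

V_n = √(4kTRB)
4kTRB = 4 × 1.38×10⁻²³ × 290 × 3.95×10⁵ × 1.96×10² = 1.24×10⁻¹² V²
V_n = √(1.24×10⁻¹²) = 1.11×10⁻⁶ V = 1.11 µV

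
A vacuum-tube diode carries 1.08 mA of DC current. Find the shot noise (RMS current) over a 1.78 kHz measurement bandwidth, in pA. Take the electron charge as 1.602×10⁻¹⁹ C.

I_n = √(2qI·B)
2qI·B = 2 × 1.602×10⁻¹⁹ × 1.08×10⁻³ × 1.78×10³ = 6.16×10⁻¹⁹ A²
I_n = √(6.16×10⁻¹⁹) = 7.85×10⁻¹⁰ A = 785 pA

785 pA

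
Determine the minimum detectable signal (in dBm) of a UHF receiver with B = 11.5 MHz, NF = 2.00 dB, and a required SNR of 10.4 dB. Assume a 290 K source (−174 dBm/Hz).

−91.0 dBm

Sensitivity = −174 + 10 log₁₀(B) + NF + SNR_min
= −174 + 70.61 + 2.00 + 10.4
= −90.99 dBm → −91.0 dBm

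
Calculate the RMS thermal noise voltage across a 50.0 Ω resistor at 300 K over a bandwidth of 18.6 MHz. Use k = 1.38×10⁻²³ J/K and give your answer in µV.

V_n = √(4kTRB)
4kTRB = 4 × 1.38×10⁻²³ × 300 × 5.00×10¹ × 1.86×10⁷ = 1.54×10⁻¹¹ V²
V_n = √(1.54×10⁻¹¹) = 3.92×10⁻⁶ V = 3.92 µV

3.92 µV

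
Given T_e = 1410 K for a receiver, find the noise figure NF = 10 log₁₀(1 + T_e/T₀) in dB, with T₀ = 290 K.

7.68 dB

F = 1 + T_e/T₀ = 1 + 1410/290 = 5.86207
NF = 10 log₁₀(5.86207) = 7.68 dB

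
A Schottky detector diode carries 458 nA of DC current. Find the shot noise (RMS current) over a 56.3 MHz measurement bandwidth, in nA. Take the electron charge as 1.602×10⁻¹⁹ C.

2.87 nA

I_n = √(2qI·B)
2qI·B = 2 × 1.602×10⁻¹⁹ × 4.58×10⁻⁷ × 5.63×10⁷ = 8.26×10⁻¹⁸ A²
I_n = √(8.26×10⁻¹⁸) = 2.87×10⁻⁹ A = 2.87 nA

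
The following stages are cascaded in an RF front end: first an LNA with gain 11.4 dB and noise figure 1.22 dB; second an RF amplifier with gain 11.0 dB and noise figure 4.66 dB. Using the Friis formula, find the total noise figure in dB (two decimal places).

1.65 dB

Convert to linear (a loss of L dB is a gain of −L dB): F_i = 10^(NF_i/10), G_i = 10^(G_i,dB/10)
  Stage 1: F_1 = 10^(1.22/10) = 1.324, G_1 = 10^(11.4/10) = 13.80
  Stage 2: F_2 = 10^(4.66/10) = 2.924, G_2 = 10^(11.0/10) = 12.59
Friis cascade:
  F = 1.324 + (2.924 − 1)/13.80 = 1.464
NF = 10 log₁₀(1.464) = 1.65 dB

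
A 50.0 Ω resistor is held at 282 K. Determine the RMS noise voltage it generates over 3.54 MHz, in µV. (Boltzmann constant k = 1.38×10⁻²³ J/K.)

1.66 µV

V_n = √(4kTRB)
4kTRB = 4 × 1.38×10⁻²³ × 282 × 5.00×10¹ × 3.54×10⁶ = 2.76×10⁻¹² V²
V_n = √(2.76×10⁻¹²) = 1.66×10⁻⁶ V = 1.66 µV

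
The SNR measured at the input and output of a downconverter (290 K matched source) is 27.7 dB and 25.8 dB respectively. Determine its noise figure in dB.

1.9 dB

NF (dB) = SNR_in(dB) − SNR_out(dB) when the source is at T₀
NF = 27.7 − 25.8 = 1.9 dB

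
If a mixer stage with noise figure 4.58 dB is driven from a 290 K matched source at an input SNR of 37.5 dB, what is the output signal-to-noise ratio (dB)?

32.92 dB

By definition F = SNR_in/SNR_out, so in dB: SNR_out = SNR_in − NF
SNR_out = 37.5 − 4.58 = 32.92 dB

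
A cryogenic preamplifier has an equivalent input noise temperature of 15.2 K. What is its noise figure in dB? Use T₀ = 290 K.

F = 1 + T_e/T₀ = 1 + 15.2/290 = 1.05241
NF = 10 log₁₀(1.05241) = 0.222 dB

0.222 dB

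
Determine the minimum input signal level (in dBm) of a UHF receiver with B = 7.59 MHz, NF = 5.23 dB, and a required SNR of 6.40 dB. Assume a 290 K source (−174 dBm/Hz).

−93.6 dBm

Sensitivity = −174 + 10 log₁₀(B) + NF + SNR_min
= −174 + 68.8 + 5.23 + 6.40
= −93.57 dBm → −93.6 dBm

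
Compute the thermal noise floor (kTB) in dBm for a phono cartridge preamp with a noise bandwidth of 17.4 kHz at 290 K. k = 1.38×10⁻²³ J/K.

P_n = kTB = 1.38×10⁻²³ × 290 × 1.74×10⁴ = 6.96×10⁻¹⁷ W
In dBm: 10 log₁₀(6.96×10⁻¹⁷ / 10⁻³) = −131.6 dBm

−131.6 dBm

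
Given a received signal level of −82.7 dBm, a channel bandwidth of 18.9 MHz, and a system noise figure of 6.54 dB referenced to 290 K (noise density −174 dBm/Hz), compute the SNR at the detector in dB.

12.0 dB

Noise floor: N = −174 + 10 log₁₀(B) + NF
10 log₁₀(1.89×10⁷) = 72.76 dB
N = −174 + 72.76 + 6.54 = −94.70 dBm
SNR = P_sig − N = −82.7 − (−94.70) = 12.00 dB → 12.0 dB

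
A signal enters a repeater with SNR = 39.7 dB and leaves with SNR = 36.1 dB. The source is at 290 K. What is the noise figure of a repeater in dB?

NF (dB) = SNR_in(dB) − SNR_out(dB) when the source is at T₀
NF = 39.7 − 36.1 = 3.6 dB

3.6 dB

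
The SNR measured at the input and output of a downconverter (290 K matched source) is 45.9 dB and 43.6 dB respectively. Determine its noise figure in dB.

2.3 dB

NF (dB) = SNR_in(dB) − SNR_out(dB) when the source is at T₀
NF = 45.9 − 43.6 = 2.3 dB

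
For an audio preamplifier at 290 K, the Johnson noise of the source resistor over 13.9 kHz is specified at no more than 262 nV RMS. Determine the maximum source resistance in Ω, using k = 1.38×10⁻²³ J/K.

308 Ω

Johnson–Nyquist: V_n = √(4kTRB) ⇒ R = V_n² / (4kTB)
4kTB = 4 × 1.38×10⁻²³ × 290 × 1.39×10⁴ = 2.23×10⁻¹⁶
R = (2.62×10⁻⁷)² / 2.23×10⁻¹⁶ = 3.08×10² Ω = 308 Ω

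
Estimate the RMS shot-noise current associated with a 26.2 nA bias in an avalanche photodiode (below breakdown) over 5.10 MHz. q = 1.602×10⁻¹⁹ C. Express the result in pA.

207 pA

I_n = √(2qI·B)
2qI·B = 2 × 1.602×10⁻¹⁹ × 2.62×10⁻⁸ × 5.10×10⁶ = 4.28×10⁻²⁰ A²
I_n = √(4.28×10⁻²⁰) = 2.07×10⁻¹⁰ A = 207 pA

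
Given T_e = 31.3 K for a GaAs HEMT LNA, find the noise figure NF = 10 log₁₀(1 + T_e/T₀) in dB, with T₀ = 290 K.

F = 1 + T_e/T₀ = 1 + 31.3/290 = 1.10793
NF = 10 log₁₀(1.10793) = 0.445 dB

0.445 dB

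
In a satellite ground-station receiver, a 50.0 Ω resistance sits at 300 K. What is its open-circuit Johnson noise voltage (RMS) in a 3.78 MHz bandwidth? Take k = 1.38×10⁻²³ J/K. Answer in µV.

V_n = √(4kTRB)
4kTRB = 4 × 1.38×10⁻²³ × 300 × 5.00×10¹ × 3.78×10⁶ = 3.13×10⁻¹² V²
V_n = √(3.13×10⁻¹²) = 1.77×10⁻⁶ V = 1.77 µV

1.77 µV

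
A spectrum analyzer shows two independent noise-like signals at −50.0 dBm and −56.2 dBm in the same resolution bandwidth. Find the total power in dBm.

−49.1 dBm

Convert to linear, add, convert back:
P₁ = 1.00×10⁻⁸ W, P₂ = 2.40×10⁻⁹ W
P_tot = 1.24×10⁻⁸ W → 10 log₁₀(P_tot / 10⁻³) = −49.1 dBm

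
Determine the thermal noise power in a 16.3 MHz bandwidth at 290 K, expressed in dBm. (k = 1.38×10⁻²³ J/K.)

P_n = kTB = 1.38×10⁻²³ × 290 × 1.63×10⁷ = 6.52×10⁻¹⁴ W
In dBm: 10 log₁₀(6.52×10⁻¹⁴ / 10⁻³) = −101.9 dBm

−101.9 dBm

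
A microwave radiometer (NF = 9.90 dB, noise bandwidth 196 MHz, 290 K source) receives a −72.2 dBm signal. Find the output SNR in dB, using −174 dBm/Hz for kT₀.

9.0 dB

Noise floor: N = −174 + 10 log₁₀(B) + NF
10 log₁₀(1.96×10⁸) = 82.92 dB
N = −174 + 82.92 + 9.90 = −81.18 dBm
SNR = P_sig − N = −72.2 − (−81.18) = 8.98 dB → 9.0 dB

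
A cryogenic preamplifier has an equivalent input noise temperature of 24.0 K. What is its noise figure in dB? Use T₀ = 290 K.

0.345 dB

F = 1 + T_e/T₀ = 1 + 24.0/290 = 1.08276
NF = 10 log₁₀(1.08276) = 0.345 dB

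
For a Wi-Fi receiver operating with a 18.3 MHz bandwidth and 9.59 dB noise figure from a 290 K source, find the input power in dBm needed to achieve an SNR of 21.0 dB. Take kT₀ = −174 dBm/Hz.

Sensitivity = −174 + 10 log₁₀(B) + NF + SNR_min
= −174 + 72.62 + 9.59 + 21.0
= −70.79 dBm → −70.8 dBm

−70.8 dBm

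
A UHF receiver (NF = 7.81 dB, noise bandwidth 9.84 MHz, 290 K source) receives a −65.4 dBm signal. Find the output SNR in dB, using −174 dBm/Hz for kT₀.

30.9 dB

Noise floor: N = −174 + 10 log₁₀(B) + NF
10 log₁₀(9.84×10⁶) = 69.93 dB
N = −174 + 69.93 + 7.81 = −96.26 dBm
SNR = P_sig − N = −65.4 − (−96.26) = 30.86 dB → 30.9 dB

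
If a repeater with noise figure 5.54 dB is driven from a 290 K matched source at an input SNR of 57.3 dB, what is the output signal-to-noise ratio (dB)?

By definition F = SNR_in/SNR_out, so in dB: SNR_out = SNR_in − NF
SNR_out = 57.3 − 5.54 = 51.76 dB

51.76 dB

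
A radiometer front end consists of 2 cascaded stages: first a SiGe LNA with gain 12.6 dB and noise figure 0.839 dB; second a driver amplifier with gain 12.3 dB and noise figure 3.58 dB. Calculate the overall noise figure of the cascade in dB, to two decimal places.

1.08 dB

Convert to linear (a loss of L dB is a gain of −L dB): F_i = 10^(NF_i/10), G_i = 10^(G_i,dB/10)
  Stage 1: F_1 = 10^(0.839/10) = 1.213, G_1 = 10^(12.6/10) = 18.20
  Stage 2: F_2 = 10^(3.58/10) = 2.280, G_2 = 10^(12.3/10) = 16.98
Friis cascade:
  F = 1.213 + (2.280 − 1)/18.20 = 1.283
NF = 10 log₁₀(1.283) = 1.08 dB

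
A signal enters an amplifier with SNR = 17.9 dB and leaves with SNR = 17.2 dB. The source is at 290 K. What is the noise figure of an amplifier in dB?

0.7 dB

NF (dB) = SNR_in(dB) − SNR_out(dB) when the source is at T₀
NF = 17.9 − 17.2 = 0.7 dB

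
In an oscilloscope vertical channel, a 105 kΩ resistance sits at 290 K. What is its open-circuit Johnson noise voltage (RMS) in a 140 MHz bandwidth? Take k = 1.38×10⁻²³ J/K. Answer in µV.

485 µV

V_n = √(4kTRB)
4kTRB = 4 × 1.38×10⁻²³ × 290 × 1.05×10⁵ × 1.40×10⁸ = 2.35×10⁻⁷ V²
V_n = √(2.35×10⁻⁷) = 4.85×10⁻⁴ V = 485 µV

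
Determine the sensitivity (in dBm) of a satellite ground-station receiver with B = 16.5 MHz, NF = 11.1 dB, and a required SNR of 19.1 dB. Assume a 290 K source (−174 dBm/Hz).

−71.6 dBm

Sensitivity = −174 + 10 log₁₀(B) + NF + SNR_min
= −174 + 72.17 + 11.1 + 19.1
= −71.63 dBm → −71.6 dBm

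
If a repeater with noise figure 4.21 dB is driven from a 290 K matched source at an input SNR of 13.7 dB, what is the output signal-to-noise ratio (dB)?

By definition F = SNR_in/SNR_out, so in dB: SNR_out = SNR_in − NF
SNR_out = 13.7 − 4.21 = 9.49 dB

9.49 dB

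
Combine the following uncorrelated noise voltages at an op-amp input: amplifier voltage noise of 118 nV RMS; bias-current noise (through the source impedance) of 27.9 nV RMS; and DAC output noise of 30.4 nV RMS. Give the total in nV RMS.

Uncorrelated sources add in power (mean-square): V_tot = √(ΣV_i²)
V_tot = √[(1.18×10⁻⁷)² + (2.79×10⁻⁸)² + (3.04×10⁻⁸)²] = 1.25×10⁻⁷ V = 125 nV

125 nV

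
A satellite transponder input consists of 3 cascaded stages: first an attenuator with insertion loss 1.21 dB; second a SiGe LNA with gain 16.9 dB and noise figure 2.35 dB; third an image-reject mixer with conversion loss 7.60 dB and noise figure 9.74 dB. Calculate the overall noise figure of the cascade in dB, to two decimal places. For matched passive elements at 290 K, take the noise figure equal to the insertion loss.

Convert to linear (a loss of L dB is a gain of −L dB): F_i = 10^(NF_i/10), G_i = 10^(G_i,dB/10)
  Stage 1: F_1 = 10^(1.21/10) = 1.321, G_1 = 10^(−1.21/10) = 0.7568
  Stage 2: F_2 = 10^(2.35/10) = 1.718, G_2 = 10^(16.9/10) = 48.98
  Stage 3: F_3 = 10^(9.74/10) = 9.419, G_3 = 10^(−7.60/10) = 0.1738
Friis cascade:
  F = 1.321 + (1.718 − 1)/0.7568 + (9.419 − 1)/37.07 = 2.497
NF = 10 log₁₀(2.497) = 3.97 dB

3.97 dB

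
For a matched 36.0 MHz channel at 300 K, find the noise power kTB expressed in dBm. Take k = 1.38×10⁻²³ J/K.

−98.3 dBm

P_n = kTB = 1.38×10⁻²³ × 300 × 3.60×10⁷ = 1.49×10⁻¹³ W
In dBm: 10 log₁₀(1.49×10⁻¹³ / 10⁻³) = −98.3 dBm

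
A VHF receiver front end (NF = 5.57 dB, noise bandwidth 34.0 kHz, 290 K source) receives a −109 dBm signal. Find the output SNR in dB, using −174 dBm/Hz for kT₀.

Noise floor: N = −174 + 10 log₁₀(B) + NF
10 log₁₀(3.40×10⁴) = 45.31 dB
N = −174 + 45.31 + 5.57 = −123.12 dBm
SNR = P_sig − N = −109 − (−123.12) = 14.12 dB → 14.1 dB

14.1 dB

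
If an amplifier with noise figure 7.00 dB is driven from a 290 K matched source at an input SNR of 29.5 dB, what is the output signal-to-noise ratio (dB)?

By definition F = SNR_in/SNR_out, so in dB: SNR_out = SNR_in − NF
SNR_out = 29.5 − 7.00 = 22.50 dB

22.50 dB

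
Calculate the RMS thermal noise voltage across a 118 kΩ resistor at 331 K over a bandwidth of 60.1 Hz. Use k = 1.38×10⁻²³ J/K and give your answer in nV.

V_n = √(4kTRB)
4kTRB = 4 × 1.38×10⁻²³ × 331 × 1.18×10⁵ × 6.01×10¹ = 1.30×10⁻¹³ V²
V_n = √(1.30×10⁻¹³) = 3.60×10⁻⁷ V = 360 nV

360 nV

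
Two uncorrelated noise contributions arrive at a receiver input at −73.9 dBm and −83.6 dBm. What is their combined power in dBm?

−73.5 dBm

Convert to linear, add, convert back:
P₁ = 4.07×10⁻¹¹ W, P₂ = 4.37×10⁻¹² W
P_tot = 4.51×10⁻¹¹ W → 10 log₁₀(P_tot / 10⁻³) = −73.5 dBm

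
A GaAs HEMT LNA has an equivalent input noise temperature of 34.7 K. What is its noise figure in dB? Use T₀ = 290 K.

F = 1 + T_e/T₀ = 1 + 34.7/290 = 1.11966
NF = 10 log₁₀(1.11966) = 0.491 dB

0.491 dB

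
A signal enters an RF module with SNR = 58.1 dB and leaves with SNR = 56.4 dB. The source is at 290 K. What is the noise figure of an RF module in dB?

NF (dB) = SNR_in(dB) − SNR_out(dB) when the source is at T₀
NF = 58.1 − 56.4 = 1.7 dB

1.7 dB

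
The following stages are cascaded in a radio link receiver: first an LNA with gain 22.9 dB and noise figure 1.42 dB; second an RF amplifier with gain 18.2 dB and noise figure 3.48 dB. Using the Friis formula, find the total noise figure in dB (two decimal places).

1.44 dB

Convert to linear (a loss of L dB is a gain of −L dB): F_i = 10^(NF_i/10), G_i = 10^(G_i,dB/10)
  Stage 1: F_1 = 10^(1.42/10) = 1.387, G_1 = 10^(22.9/10) = 195.0
  Stage 2: F_2 = 10^(3.48/10) = 2.228, G_2 = 10^(18.2/10) = 66.07
Friis cascade:
  F = 1.387 + (2.228 − 1)/195.0 = 1.393
NF = 10 log₁₀(1.393) = 1.44 dB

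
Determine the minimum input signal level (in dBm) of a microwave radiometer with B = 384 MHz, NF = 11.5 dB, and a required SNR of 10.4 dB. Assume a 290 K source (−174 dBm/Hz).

Sensitivity = −174 + 10 log₁₀(B) + NF + SNR_min
= −174 + 85.84 + 11.5 + 10.4
= −66.26 dBm → −66.3 dBm

−66.3 dBm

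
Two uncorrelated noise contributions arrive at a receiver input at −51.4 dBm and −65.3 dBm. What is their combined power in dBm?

Convert to linear, add, convert back:
P₁ = 7.24×10⁻⁹ W, P₂ = 2.95×10⁻¹⁰ W
P_tot = 7.54×10⁻⁹ W → 10 log₁₀(P_tot / 10⁻³) = −51.2 dBm

−51.2 dBm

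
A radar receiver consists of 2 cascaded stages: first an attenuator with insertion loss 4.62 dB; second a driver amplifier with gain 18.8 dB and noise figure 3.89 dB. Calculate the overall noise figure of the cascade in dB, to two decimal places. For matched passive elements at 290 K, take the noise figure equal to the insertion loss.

8.51 dB

Convert to linear (a loss of L dB is a gain of −L dB): F_i = 10^(NF_i/10), G_i = 10^(G_i,dB/10)
  Stage 1: F_1 = 10^(4.62/10) = 2.897, G_1 = 10^(−4.62/10) = 0.3451
  Stage 2: F_2 = 10^(3.89/10) = 2.449, G_2 = 10^(18.8/10) = 75.86
Friis cascade:
  F = 2.897 + (2.449 − 1)/0.3451 = 7.096
NF = 10 log₁₀(7.096) = 8.51 dB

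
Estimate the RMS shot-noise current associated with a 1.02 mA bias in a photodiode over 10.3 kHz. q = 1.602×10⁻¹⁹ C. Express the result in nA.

I_n = √(2qI·B)
2qI·B = 2 × 1.602×10⁻¹⁹ × 1.02×10⁻³ × 1.03×10⁴ = 3.37×10⁻¹⁸ A²
I_n = √(3.37×10⁻¹⁸) = 1.83×10⁻⁹ A = 1.83 nA

1.83 nA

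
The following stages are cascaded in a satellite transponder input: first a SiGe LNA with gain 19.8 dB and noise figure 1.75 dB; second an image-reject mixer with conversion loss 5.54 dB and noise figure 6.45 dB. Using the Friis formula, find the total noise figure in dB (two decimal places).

Convert to linear (a loss of L dB is a gain of −L dB): F_i = 10^(NF_i/10), G_i = 10^(G_i,dB/10)
  Stage 1: F_1 = 10^(1.75/10) = 1.496, G_1 = 10^(19.8/10) = 95.50
  Stage 2: F_2 = 10^(6.45/10) = 4.416, G_2 = 10^(−5.54/10) = 0.2793
Friis cascade:
  F = 1.496 + (4.416 − 1)/95.50 = 1.532
NF = 10 log₁₀(1.532) = 1.85 dB

1.85 dB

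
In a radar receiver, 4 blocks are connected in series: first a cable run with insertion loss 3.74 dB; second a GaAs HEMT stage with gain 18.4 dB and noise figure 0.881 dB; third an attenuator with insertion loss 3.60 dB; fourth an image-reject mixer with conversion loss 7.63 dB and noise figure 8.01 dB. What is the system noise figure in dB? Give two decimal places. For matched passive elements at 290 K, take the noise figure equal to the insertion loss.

Convert to linear (a loss of L dB is a gain of −L dB): F_i = 10^(NF_i/10), G_i = 10^(G_i,dB/10)
  Stage 1: F_1 = 10^(3.74/10) = 2.366, G_1 = 10^(−3.74/10) = 0.4227
  Stage 2: F_2 = 10^(0.881/10) = 1.225, G_2 = 10^(18.4/10) = 69.18
  Stage 3: F_3 = 10^(3.60/10) = 2.291, G_3 = 10^(−3.60/10) = 0.4365
  Stage 4: F_4 = 10^(8.01/10) = 6.324, G_4 = 10^(−7.63/10) = 0.1726
Friis cascade:
  F = 2.366 + (1.225 − 1)/0.4227 + (2.291 − 1)/29.24 + (6.324 − 1)/12.76 = 3.359
NF = 10 log₁₀(3.359) = 5.26 dB

5.26 dB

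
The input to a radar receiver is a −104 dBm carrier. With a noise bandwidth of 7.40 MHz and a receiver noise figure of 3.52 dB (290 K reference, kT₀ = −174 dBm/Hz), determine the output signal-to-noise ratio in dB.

Noise floor: N = −174 + 10 log₁₀(B) + NF
10 log₁₀(7.40×10⁶) = 68.69 dB
N = −174 + 68.69 + 3.52 = −101.79 dBm
SNR = P_sig − N = −104 − (−101.79) = −2.21 dB → −2.2 dB

−2.2 dB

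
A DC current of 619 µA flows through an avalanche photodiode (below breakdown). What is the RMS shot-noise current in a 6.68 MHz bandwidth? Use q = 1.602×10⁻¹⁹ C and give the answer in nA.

36.4 nA

I_n = √(2qI·B)
2qI·B = 2 × 1.602×10⁻¹⁹ × 6.19×10⁻⁴ × 6.68×10⁶ = 1.32×10⁻¹⁵ A²
I_n = √(1.32×10⁻¹⁵) = 3.64×10⁻⁸ A = 36.4 nA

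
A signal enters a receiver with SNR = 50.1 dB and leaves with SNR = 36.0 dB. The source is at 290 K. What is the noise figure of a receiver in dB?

14.1 dB

NF (dB) = SNR_in(dB) − SNR_out(dB) when the source is at T₀
NF = 50.1 − 36.0 = 14.1 dB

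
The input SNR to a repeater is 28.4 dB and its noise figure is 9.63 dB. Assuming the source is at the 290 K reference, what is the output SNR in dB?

By definition F = SNR_in/SNR_out, so in dB: SNR_out = SNR_in − NF
SNR_out = 28.4 − 9.63 = 18.77 dB

18.77 dB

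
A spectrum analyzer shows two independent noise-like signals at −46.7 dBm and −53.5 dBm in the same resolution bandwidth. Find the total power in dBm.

Convert to linear, add, convert back:
P₁ = 2.14×10⁻⁸ W, P₂ = 4.47×10⁻⁹ W
P_tot = 2.58×10⁻⁸ W → 10 log₁₀(P_tot / 10⁻³) = −45.9 dBm

−45.9 dBm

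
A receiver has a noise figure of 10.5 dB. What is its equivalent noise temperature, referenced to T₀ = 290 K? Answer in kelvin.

2964 K

F = 10^(10.5/10) = 11.2202
T_e = (F − 1)·T₀ = (11.2202 − 1) × 290 = 2964 K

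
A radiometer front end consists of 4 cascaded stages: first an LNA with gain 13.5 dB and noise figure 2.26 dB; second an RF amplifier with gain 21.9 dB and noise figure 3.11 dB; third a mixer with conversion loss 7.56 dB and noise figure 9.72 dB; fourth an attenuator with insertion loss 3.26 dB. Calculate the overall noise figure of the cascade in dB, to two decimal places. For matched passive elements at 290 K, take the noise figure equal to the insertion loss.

Convert to linear (a loss of L dB is a gain of −L dB): F_i = 10^(NF_i/10), G_i = 10^(G_i,dB/10)
  Stage 1: F_1 = 10^(2.26/10) = 1.683, G_1 = 10^(13.5/10) = 22.39
  Stage 2: F_2 = 10^(3.11/10) = 2.046, G_2 = 10^(21.9/10) = 154.9
  Stage 3: F_3 = 10^(9.72/10) = 9.376, G_3 = 10^(−7.56/10) = 0.1754
  Stage 4: F_4 = 10^(3.26/10) = 2.118, G_4 = 10^(−3.26/10) = 0.4721
Friis cascade:
  F = 1.683 + (2.046 − 1)/22.39 + (9.376 − 1)/3467 + (2.118 − 1)/608.1 = 1.734
NF = 10 log₁₀(1.734) = 2.39 dB

2.39 dB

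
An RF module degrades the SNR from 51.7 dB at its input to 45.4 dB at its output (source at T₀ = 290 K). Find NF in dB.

NF (dB) = SNR_in(dB) − SNR_out(dB) when the source is at T₀
NF = 51.7 − 45.4 = 6.3 dB

6.3 dB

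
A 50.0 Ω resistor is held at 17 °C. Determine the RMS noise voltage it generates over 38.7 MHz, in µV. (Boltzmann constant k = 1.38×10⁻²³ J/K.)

5.57 µV

T = 17 °C + 273.15 = 290.15 K
V_n = √(4kTRB)
4kTRB = 4 × 1.38×10⁻²³ × 290.15 × 5.00×10¹ × 3.87×10⁷ = 3.10×10⁻¹¹ V²
V_n = √(3.10×10⁻¹¹) = 5.57×10⁻⁶ V = 5.57 µV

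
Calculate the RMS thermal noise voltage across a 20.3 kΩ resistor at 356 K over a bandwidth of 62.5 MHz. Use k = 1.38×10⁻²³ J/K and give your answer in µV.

158 µV

V_n = √(4kTRB)
4kTRB = 4 × 1.38×10⁻²³ × 356 × 2.03×10⁴ × 6.25×10⁷ = 2.49×10⁻⁸ V²
V_n = √(2.49×10⁻⁸) = 1.58×10⁻⁴ V = 158 µV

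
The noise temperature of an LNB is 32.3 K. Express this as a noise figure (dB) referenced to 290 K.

F = 1 + T_e/T₀ = 1 + 32.3/290 = 1.11138
NF = 10 log₁₀(1.11138) = 0.459 dB

0.459 dB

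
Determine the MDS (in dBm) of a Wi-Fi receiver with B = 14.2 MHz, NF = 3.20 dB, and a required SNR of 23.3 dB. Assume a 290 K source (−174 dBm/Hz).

Sensitivity = −174 + 10 log₁₀(B) + NF + SNR_min
= −174 + 71.52 + 3.20 + 23.3
= −75.98 dBm → −76.0 dBm

−76.0 dBm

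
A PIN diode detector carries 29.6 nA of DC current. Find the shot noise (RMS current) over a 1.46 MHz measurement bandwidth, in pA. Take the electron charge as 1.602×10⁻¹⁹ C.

I_n = √(2qI·B)
2qI·B = 2 × 1.602×10⁻¹⁹ × 2.96×10⁻⁸ × 1.46×10⁶ = 1.38×10⁻²⁰ A²
I_n = √(1.38×10⁻²⁰) = 1.18×10⁻¹⁰ A = 118 pA

118 pA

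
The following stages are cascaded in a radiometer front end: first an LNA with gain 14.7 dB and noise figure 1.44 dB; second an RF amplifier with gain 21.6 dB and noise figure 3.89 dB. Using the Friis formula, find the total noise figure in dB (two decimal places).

1.59 dB

Convert to linear (a loss of L dB is a gain of −L dB): F_i = 10^(NF_i/10), G_i = 10^(G_i,dB/10)
  Stage 1: F_1 = 10^(1.44/10) = 1.393, G_1 = 10^(14.7/10) = 29.51
  Stage 2: F_2 = 10^(3.89/10) = 2.449, G_2 = 10^(21.6/10) = 144.5
Friis cascade:
  F = 1.393 + (2.449 − 1)/29.51 = 1.442
NF = 10 log₁₀(1.442) = 1.59 dB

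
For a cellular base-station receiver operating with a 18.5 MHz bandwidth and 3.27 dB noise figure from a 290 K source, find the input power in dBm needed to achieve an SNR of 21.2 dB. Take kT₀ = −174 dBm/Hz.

Sensitivity = −174 + 10 log₁₀(B) + NF + SNR_min
= −174 + 72.67 + 3.27 + 21.2
= −76.86 dBm → −76.9 dBm

−76.9 dBm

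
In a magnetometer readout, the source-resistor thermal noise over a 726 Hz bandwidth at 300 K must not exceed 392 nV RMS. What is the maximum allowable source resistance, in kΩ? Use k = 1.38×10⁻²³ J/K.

Johnson–Nyquist: V_n = √(4kTRB) ⇒ R = V_n² / (4kTB)
4kTB = 4 × 1.38×10⁻²³ × 300 × 7.26×10² = 1.20×10⁻¹⁷
R = (3.92×10⁻⁷)² / 1.20×10⁻¹⁷ = 1.28×10⁴ Ω = 12.8 kΩ

12.8 kΩ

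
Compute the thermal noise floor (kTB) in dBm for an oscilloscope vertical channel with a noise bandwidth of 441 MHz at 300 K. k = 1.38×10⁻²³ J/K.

P_n = kTB = 1.38×10⁻²³ × 300 × 4.41×10⁸ = 1.83×10⁻¹² W
In dBm: 10 log₁₀(1.83×10⁻¹² / 10⁻³) = −87.4 dBm

−87.4 dBm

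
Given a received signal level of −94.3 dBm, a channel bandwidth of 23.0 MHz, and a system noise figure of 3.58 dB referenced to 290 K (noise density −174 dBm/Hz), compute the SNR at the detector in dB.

Noise floor: N = −174 + 10 log₁₀(B) + NF
10 log₁₀(2.30×10⁷) = 73.62 dB
N = −174 + 73.62 + 3.58 = −96.80 dBm
SNR = P_sig − N = −94.3 − (−96.80) = 2.50 dB → 2.5 dB

2.5 dB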